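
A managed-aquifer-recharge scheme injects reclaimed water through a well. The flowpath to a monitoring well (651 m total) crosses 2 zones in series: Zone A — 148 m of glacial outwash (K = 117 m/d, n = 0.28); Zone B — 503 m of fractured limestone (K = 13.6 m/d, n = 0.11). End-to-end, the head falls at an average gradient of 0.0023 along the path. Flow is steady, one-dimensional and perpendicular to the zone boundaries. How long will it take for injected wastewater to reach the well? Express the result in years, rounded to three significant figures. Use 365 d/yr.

Continuity: the same q passes through each zone, so ΔH = q·Σ(L_j/K_j) — the zones act as resistances in series.
Σ(L/K) = 148/117 + 503/13.6 = 1.265 + 36.99 = 38.25 d
K_eq = L_total / Σ(L/K) = 651 / 38.25 = 17.02 m/d
q = K_eq · i = 17.02 × 0.0023 = 0.03914 m/d (same in every zone)
Zone A: v = q/n = 0.03914/0.28 = 0.1398 m/d → t_A = 148/0.1398 = 1059 d
Zone B: v = q/n = 0.03914/0.11 = 0.3559 m/d → t_B = 503/0.3559 = 1413 d
Total t = 1059 + 1413 = 2472 d
   = 2472 / 365 = 6.77 yr

6.77 years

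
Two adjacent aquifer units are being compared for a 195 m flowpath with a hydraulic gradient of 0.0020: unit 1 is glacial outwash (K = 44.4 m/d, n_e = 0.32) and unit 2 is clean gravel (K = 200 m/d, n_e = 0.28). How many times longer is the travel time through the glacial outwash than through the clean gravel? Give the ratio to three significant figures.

5.15

Unit 1 (glacial outwash): v = 44.4×0.0020/0.32 = 0.2775 m/d, t = 195/0.2775 = 702.7 d
Unit 2 (clean gravel): v = 200×0.0020/0.28 = 1.429 m/d, t = 195/1.429 = 136.5 d
t(glacial outwash) / t(clean gravel) = 702.7/136.5 = 5.15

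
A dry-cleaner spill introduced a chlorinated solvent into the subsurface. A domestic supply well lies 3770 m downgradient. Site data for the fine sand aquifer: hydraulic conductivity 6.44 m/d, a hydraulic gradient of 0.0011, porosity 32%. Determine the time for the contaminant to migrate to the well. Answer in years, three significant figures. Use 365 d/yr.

467 years

q = Ki = 6.44 × 0.0011 = 0.007084 m/d
v = Ki/n = 6.44·0.0011/0.32 = 0.02214 m/d
t = L / v = 3770 / 0.02214 = 170300 d
   = 170300 / 365 = 467 yr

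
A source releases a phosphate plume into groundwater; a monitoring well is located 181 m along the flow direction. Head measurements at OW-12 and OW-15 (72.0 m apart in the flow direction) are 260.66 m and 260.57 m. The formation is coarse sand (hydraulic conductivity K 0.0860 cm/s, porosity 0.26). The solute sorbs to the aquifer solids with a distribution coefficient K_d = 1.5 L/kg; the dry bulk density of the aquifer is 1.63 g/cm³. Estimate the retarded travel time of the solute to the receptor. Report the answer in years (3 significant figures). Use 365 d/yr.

14.4 years

Hydraulic gradient i = (260.66 − 260.57) / 72.0 = 0.09 / 72.0 = 0.001250
K = 0.0860 cm/s × 864 = 74.30 m/d
q = Ki = 74.30 × 0.001250 = 0.09288 m/d
v = Ki/n = 74.30·0.001250/0.26 = 0.3572 m/d
Retardation R = 1 + ρ_b·K_d/n = 1 + 1.63×1.5/0.26 = 10.40
Contaminant velocity v_c = v/R = 0.3572/10.40 = 0.03434 m/d
t = L/v_c = 181/0.03434 = 5271 d
   = 5271/365 = 14.4 yr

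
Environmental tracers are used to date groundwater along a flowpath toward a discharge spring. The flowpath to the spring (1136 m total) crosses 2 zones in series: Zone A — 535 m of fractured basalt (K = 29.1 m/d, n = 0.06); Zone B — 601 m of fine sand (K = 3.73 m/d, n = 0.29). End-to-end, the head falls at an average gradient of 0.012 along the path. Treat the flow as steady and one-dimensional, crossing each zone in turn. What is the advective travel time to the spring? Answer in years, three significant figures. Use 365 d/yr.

7.45 years

Continuity: the same q passes through each zone, so ΔH = q·Σ(L_j/K_j) — the zones act as resistances in series.
Σ(L/K) = 535/29.1 + 601/3.73 = 18.38 + 161.1 = 179.5 d
K_eq = L_total / Σ(L/K) = 1136 / 179.5 = 6.328 m/d
q = K_eq · i = 6.328 × 0.012 = 0.07594 m/d (same in every zone)
Zone A: v = q/n = 0.07594/0.06 = 1.266 m/d → t_A = 535/1.266 = 422.7 d
Zone B: v = q/n = 0.07594/0.29 = 0.2619 m/d → t_B = 601/0.2619 = 2295 d
Total t = 422.7 + 2295 = 2718 d
   = 2718 / 365 = 7.45 yr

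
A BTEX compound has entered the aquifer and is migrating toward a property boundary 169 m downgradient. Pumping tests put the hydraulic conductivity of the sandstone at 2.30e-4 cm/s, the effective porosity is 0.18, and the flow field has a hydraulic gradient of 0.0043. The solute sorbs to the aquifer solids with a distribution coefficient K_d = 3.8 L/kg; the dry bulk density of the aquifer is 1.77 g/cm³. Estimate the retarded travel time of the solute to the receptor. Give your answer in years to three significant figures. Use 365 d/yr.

K = 2.30e-4 cm/s × 864 = 0.1987 m/d
q = Ki = 0.1987 × 0.0043 = 8.545e-4 m/d
v_s = q/n_e = 8.545e-4/0.18 = 0.004747 m/d
Retardation R = 1 + ρ_b·K_d/n = 1 + 1.77×3.8/0.18 = 38.37
Contaminant velocity v_c = v/R = 0.004747/38.37 = 1.237e-4 m/d
t = L/v_c = 169/1.237e-4 = 1.366e6 d
   = 1.366e6/365 = 3740 yr

3740 years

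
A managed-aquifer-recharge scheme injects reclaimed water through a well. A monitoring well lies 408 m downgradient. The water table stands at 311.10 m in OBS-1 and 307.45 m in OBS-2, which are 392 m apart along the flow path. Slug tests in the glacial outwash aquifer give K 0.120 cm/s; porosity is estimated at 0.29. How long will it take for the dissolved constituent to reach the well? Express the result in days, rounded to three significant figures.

Hydraulic gradient i = (311.10 − 307.45) / 392 = 3.65 / 392 = 0.009311
K = 0.120 cm/s × 864 = 103.7 m/d
Darcy flux q = K·i = 103.7 × 0.009311 = 0.9654 m/d
Seepage velocity v = q / n = 0.9654 / 0.29 = 3.329 m/d
t = L / v = 408 / 3.329 = 122.6 d

123 days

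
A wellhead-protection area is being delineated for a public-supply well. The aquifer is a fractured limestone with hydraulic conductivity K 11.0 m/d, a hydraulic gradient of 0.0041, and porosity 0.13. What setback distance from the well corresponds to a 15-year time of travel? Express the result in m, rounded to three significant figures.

1900 m

Darcy flux q = K·i = 11.0 × 0.0041 = 0.04510 m/d
v_s = q/n_e = 0.04510/0.13 = 0.3469 m/d
T = 15 yr × 365 = 5475 d
L = v × T = 0.3469 × 5475 = 1899 m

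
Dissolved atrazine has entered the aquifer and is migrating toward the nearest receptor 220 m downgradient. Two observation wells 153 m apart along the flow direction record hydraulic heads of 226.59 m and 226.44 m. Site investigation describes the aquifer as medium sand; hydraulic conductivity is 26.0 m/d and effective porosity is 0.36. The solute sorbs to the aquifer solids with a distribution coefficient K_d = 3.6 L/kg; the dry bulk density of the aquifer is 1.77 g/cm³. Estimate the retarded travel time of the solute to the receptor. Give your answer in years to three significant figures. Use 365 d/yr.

159 years

Hydraulic gradient i = (226.59 − 226.44) / 153 = 0.15 / 153 = 9.804e-4
Darcy flux q = K·i = 26.0 × 9.804e-4 = 0.02549 m/d
Seepage velocity v = q / n = 0.02549 / 0.36 = 0.07081 m/d
Retardation R = 1 + ρ_b·K_d/n = 1 + 1.77×3.6/0.36 = 18.70
Contaminant velocity v_c = v/R = 0.07081/18.70 = 0.003786 m/d
t = L/v_c = 220/0.003786 = 58100 d
   = 58100/365 = 159 yr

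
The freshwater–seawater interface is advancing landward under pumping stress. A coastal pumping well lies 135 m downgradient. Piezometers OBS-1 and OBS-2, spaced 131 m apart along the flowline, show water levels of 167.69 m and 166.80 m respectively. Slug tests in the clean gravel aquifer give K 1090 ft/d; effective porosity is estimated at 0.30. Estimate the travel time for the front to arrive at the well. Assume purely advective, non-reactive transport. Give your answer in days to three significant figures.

Hydraulic gradient i = (167.69 − 166.80) / 131 = 0.89 / 131 = 0.006794
K = 1090 ft/d × 0.3048 = 332.2 m/d
q = Ki = 332.2 × 0.006794 = 2.257 m/d
v_s = q/n_e = 2.257/0.30 = 7.524 m/d
t = L / v = 135 / 7.524 = 17.94 d

17.9 days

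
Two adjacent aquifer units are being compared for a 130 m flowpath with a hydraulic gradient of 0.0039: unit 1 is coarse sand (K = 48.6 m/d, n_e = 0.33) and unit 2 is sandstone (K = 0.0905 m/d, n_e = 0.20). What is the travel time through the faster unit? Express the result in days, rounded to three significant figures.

226 days

Unit 1 (coarse sand): v = 48.6×0.0039/0.33 = 0.5744 m/d, t = 130/0.5744 = 226.3 d
Unit 2 (sandstone): v = 0.0905×0.0039/0.20 = 0.001765 m/d, t = 130/0.001765 = 73660 d
Faster unit: t = 226 d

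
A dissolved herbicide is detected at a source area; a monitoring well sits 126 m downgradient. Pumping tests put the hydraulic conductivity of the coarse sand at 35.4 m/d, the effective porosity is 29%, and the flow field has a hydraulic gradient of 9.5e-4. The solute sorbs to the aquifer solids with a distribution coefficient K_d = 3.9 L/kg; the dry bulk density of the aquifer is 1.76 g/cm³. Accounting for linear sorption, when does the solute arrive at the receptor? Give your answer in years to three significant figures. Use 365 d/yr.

q = Ki = 35.4 × 9.5e-4 = 0.03363 m/d
v_s = q/n_e = 0.03363/0.29 = 0.1160 m/d
Retardation R = 1 + ρ_b·K_d/n = 1 + 1.76×3.9/0.29 = 24.67
Contaminant velocity v_c = v/R = 0.1160/24.67 = 0.004701 m/d
t = L/v_c = 126/0.004701 = 26800 d
   = 26800/365 = 73.4 yr

73.4 years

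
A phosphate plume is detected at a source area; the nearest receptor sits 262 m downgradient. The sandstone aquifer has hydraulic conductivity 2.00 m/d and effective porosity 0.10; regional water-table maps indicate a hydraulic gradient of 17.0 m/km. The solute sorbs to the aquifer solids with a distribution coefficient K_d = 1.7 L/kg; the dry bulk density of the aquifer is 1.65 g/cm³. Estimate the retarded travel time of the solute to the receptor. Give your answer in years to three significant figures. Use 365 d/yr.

Darcy flux q = K·i = 2.00 × 0.017 = 0.03400 m/d
v_s = q/n_e = 0.03400/0.10 = 0.3400 m/d
Retardation R = 1 + ρ_b·K_d/n = 1 + 1.65×1.7/0.10 = 29.05
Contaminant velocity v_c = v/R = 0.3400/29.05 = 0.01170 m/d
t = L/v_c = 262/0.01170 = 22390 d
   = 22390/365 = 61.3 yr

61.3 years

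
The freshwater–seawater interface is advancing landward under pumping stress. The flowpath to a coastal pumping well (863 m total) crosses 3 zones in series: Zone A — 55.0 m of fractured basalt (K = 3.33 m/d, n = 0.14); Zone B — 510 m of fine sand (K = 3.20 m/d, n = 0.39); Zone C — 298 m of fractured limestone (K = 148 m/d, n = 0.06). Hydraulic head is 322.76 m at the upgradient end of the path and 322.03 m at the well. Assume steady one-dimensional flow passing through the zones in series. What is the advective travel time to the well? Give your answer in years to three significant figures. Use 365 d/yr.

150 years

Total head drop ΔH = 322.76 − 322.03 = 0.73 m
Steady 1-D flow in series ⇒ the Darcy flux q is identical in every zone and the zone head losses add (resistances L/K in series).
Σ(L/K) = 55.0/3.33 + 510/3.20 + 298/148 = 16.52 + 159.4 + 2.014 = 177.9 d
q = ΔH / Σ(L/K) = 0.73 / 177.9 = 0.004103 m/d (same in every zone)
Zone A: v = q/n = 0.004103/0.14 = 0.02931 m/d → t_A = 55.0/0.02931 = 1877 d
Zone B: v = q/n = 0.004103/0.39 = 0.01052 m/d → t_B = 510/0.01052 = 48470 d
Zone C: v = q/n = 0.004103/0.06 = 0.06839 m/d → t_C = 298/0.06839 = 4357 d
Total t = 1877 + 48470 + 4357 = 54710 d
   = 54710 / 365 = 150 yr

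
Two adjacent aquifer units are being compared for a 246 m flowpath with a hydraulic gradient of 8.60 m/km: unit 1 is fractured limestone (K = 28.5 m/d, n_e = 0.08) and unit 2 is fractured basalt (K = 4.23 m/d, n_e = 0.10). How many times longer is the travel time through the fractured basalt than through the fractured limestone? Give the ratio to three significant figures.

8.42

Unit 1 (fractured limestone): v = 28.5×0.0086/0.08 = 3.064 m/d, t = 246/3.064 = 80.29 d
Unit 2 (fractured basalt): v = 4.23×0.0086/0.10 = 0.3638 m/d, t = 246/0.3638 = 676.2 d
t(fractured basalt) / t(fractured limestone) = 676.2/80.29 = 8.42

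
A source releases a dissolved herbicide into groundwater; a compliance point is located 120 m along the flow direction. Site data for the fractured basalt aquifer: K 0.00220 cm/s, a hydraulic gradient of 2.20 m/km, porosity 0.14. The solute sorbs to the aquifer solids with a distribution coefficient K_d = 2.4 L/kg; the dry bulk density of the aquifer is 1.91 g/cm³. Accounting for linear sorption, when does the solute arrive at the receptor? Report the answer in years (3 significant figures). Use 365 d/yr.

K = 0.00220 cm/s × 864 = 1.901 m/d
Specific discharge q = 1.901 × 0.0022 = 0.004182 m/d
v_s = q/n_e = 0.004182/0.14 = 0.02987 m/d
Retardation R = 1 + ρ_b·K_d/n = 1 + 1.91×2.4/0.14 = 33.74
Contaminant velocity v_c = v/R = 0.02987/33.74 = 8.852e-4 m/d
t = L/v_c = 120/8.852e-4 = 135600 d
   = 135600/365 = 371 yr

371 years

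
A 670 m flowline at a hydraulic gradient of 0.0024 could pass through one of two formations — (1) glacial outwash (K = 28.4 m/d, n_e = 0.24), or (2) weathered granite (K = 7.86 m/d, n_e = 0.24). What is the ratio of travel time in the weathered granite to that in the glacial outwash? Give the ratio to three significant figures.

3.61

Unit 1 (glacial outwash): v = 28.4×0.0024/0.24 = 0.2840 m/d, t = 670/0.2840 = 2359 d
Unit 2 (weathered granite): v = 7.86×0.0024/0.24 = 0.07860 m/d, t = 670/0.07860 = 8524 d
t(weathered granite) / t(glacial outwash) = 8524/2359 = 3.61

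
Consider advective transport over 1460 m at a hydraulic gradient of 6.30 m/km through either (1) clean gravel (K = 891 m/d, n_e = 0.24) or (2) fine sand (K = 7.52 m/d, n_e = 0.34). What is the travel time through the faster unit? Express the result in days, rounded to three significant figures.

Unit 1 (clean gravel): v = 891×0.0063/0.24 = 23.39 m/d, t = 1460/23.39 = 62.42 d
Unit 2 (fine sand): v = 7.52×0.0063/0.34 = 0.1393 m/d, t = 1460/0.1393 = 10480 d
Faster unit: t = 62.4 d

62.4 days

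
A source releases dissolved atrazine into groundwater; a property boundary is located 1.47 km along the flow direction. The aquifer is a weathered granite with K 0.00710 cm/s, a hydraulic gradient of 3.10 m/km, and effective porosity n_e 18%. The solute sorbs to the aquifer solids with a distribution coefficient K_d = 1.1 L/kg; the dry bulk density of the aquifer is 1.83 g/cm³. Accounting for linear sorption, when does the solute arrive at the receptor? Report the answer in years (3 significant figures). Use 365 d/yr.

464 years

K = 0.00710 cm/s × 864 = 6.134 m/d
Specific discharge q = 6.134 × 0.0031 = 0.01902 m/d
v_s = q/n_e = 0.01902/0.18 = 0.1056 m/d
Retardation R = 1 + ρ_b·K_d/n = 1 + 1.83×1.1/0.18 = 12.18
Contaminant velocity v_c = v/R = 0.1056/12.18 = 0.008672 m/d
L = 1.47 km = 1470 m
t = L/v_c = 1470/0.008672 = 169500 d
   = 169500/365 = 464 yr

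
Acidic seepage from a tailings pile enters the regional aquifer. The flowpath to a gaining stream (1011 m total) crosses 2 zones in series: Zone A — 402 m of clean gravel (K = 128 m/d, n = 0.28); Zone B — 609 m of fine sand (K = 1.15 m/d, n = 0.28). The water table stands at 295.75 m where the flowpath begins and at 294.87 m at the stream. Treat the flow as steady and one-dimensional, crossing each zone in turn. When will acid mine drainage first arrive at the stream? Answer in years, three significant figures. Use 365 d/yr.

Total head drop ΔH = 295.75 − 294.87 = 0.88 m
Continuity: the same q passes through each zone, so ΔH = q·Σ(L_j/K_j) — the zones act as resistances in series.
Σ(L/K) = 402/128 + 609/1.15 = 3.141 + 529.6 = 532.7 d
q = ΔH / Σ(L/K) = 0.88 / 532.7 = 0.001652 m/d (same in every zone)
Zone A: v = q/n = 0.001652/0.28 = 0.005900 m/d → t_A = 402/0.005900 = 68140 d
Zone B: v = q/n = 0.001652/0.28 = 0.005900 m/d → t_B = 609/0.005900 = 103200 d
Total t = 68140 + 103200 = 171400 d
   = 171400 / 365 = 469 yr

469 years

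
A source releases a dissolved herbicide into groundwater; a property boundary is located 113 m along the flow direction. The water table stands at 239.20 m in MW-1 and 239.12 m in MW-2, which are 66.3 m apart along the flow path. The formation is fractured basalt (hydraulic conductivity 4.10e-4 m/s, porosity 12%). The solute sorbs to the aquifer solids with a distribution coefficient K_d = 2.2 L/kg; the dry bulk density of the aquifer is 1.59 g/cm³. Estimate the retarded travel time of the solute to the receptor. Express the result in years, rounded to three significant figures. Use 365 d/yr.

26.2 years

Hydraulic gradient i = (239.20 − 239.12) / 66.3 = 0.08 / 66.3 = 0.001207
K = 4.10e-4 m/s × 86400 s/d = 35.42 m/d
Specific discharge q = 35.42 × 0.001207 = 0.04274 m/d
v_s = q/n_e = 0.04274/0.12 = 0.3562 m/d
Retardation R = 1 + ρ_b·K_d/n = 1 + 1.59×2.2/0.12 = 30.15
Contaminant velocity v_c = v/R = 0.3562/30.15 = 0.01181 m/d
t = L/v_c = 113/0.01181 = 9565 d
   = 9565/365 = 26.2 yr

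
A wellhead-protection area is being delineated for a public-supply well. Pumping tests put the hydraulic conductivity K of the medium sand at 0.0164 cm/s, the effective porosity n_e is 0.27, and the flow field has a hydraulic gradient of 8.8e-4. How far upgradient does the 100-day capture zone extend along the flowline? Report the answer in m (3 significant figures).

4.62 m

K = 0.0164 cm/s × 864 = 14.17 m/d
Darcy flux q = K·i = 14.17 × 8.8e-4 = 0.01247 m/d
v = Ki/n = 14.17·8.8e-4/0.27 = 0.04618 m/d
L = v × T = 0.04618 × 100 = 4.618 m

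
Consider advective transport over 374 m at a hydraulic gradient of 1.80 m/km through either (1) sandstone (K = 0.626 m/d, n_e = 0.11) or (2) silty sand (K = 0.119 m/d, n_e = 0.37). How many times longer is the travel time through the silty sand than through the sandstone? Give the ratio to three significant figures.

17.7

Unit 1 (sandstone): v = 0.626×0.0018/0.11 = 0.01024 m/d, t = 374/0.01024 = 36510 d
Unit 2 (silty sand): v = 0.119×0.0018/0.37 = 5.789e-4 m/d, t = 374/5.789e-4 = 646000 d
t(silty sand) / t(sandstone) = 646000/36510 = 17.7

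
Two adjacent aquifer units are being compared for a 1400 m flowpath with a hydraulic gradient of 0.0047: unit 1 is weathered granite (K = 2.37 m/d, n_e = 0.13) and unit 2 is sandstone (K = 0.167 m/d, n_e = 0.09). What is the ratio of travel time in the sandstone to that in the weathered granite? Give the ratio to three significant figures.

Unit 1 (weathered granite): v = 2.37×0.0047/0.13 = 0.08568 m/d, t = 1400/0.08568 = 16340 d
Unit 2 (sandstone): v = 0.167×0.0047/0.09 = 0.008721 m/d, t = 1400/0.008721 = 160500 d
t(sandstone) / t(weathered granite) = 160500/16340 = 9.82

9.82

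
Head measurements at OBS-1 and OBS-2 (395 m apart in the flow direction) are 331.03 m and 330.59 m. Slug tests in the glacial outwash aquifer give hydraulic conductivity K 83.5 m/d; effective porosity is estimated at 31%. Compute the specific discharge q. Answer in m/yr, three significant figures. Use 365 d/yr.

Hydraulic gradient i = (331.03 − 330.59) / 395 = 0.44 / 395 = 0.001114
q = Ki = 83.5 × 0.001114 = 0.09301 m/d
   = 0.09301 × 365 = 33.9 m/yr

33.9 m/yr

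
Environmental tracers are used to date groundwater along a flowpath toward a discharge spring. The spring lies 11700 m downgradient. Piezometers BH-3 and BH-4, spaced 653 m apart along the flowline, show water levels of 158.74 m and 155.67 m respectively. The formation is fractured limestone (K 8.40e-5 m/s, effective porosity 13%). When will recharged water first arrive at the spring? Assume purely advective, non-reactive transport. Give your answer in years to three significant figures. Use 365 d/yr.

122 years

Hydraulic gradient i = (158.74 − 155.67) / 653 = 3.07 / 653 = 0.004701
K = 8.40e-5 m/s × 86400 s/d = 7.258 m/d
Darcy flux q = K·i = 7.258 × 0.004701 = 0.03412 m/d
Average linear velocity = 0.03412 / 0.13 = 0.2625 m/d
t = L / v = 11700 / 0.2625 = 44580 d
   = 44580 / 365 = 122 yr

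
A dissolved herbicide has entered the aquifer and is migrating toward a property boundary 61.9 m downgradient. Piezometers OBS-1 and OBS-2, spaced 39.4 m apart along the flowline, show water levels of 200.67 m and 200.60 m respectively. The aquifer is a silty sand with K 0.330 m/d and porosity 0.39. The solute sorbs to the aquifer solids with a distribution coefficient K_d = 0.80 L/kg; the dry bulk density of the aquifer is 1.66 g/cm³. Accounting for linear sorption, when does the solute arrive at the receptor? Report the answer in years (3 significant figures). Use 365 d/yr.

497 years

Hydraulic gradient i = (200.67 − 200.60) / 39.4 = 0.07 / 39.4 = 0.001777
Specific discharge q = 0.330 × 0.001777 = 5.863e-4 m/d
v_s = q/n_e = 5.863e-4/0.39 = 0.001503 m/d
Retardation R = 1 + ρ_b·K_d/n = 1 + 1.66×0.80/0.39 = 4.405
Contaminant velocity v_c = v/R = 0.001503/4.405 = 3.413e-4 m/d
t = L/v_c = 61.9/3.413e-4 = 181400 d
   = 181400/365 = 497 yr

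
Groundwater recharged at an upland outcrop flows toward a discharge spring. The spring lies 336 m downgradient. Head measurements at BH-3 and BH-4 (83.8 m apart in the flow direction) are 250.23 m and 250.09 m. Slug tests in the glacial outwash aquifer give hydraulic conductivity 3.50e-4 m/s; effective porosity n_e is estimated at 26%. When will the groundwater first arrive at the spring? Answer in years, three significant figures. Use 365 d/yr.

4.74 years

Hydraulic gradient i = (250.23 − 250.09) / 83.8 = 0.14 / 83.8 = 0.001671
K = 3.50e-4 m/s × 86400 s/d = 30.24 m/d
q = Ki = 30.24 × 0.001671 = 0.05052 m/d
Seepage velocity v = q / n = 0.05052 / 0.26 = 0.1943 m/d
t = L / v = 336 / 0.1943 = 1729 d
   = 1729 / 365 = 4.74 yr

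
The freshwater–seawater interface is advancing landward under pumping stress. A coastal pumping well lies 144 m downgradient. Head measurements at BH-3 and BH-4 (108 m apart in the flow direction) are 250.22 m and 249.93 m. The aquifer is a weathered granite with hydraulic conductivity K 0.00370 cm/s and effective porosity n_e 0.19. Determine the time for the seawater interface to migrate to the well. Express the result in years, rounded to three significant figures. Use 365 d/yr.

8.73 years

Hydraulic gradient i = (250.22 − 249.93) / 108 = 0.29 / 108 = 0.002685
K = 0.00370 cm/s × 864 = 3.197 m/d
Darcy flux q = K·i = 3.197 × 0.002685 = 0.008584 m/d
Seepage velocity v = q / n = 0.008584 / 0.19 = 0.04518 m/d
t = L / v = 144 / 0.04518 = 3187 d
   = 3187 / 365 = 8.73 yr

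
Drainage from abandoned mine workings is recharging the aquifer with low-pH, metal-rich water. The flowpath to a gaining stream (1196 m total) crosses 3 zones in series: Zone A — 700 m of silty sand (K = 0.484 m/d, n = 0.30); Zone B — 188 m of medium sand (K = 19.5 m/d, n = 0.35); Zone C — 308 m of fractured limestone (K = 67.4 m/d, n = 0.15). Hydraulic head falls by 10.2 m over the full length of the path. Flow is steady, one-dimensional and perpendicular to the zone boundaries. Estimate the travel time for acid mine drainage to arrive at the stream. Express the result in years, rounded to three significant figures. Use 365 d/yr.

126 years

Steady 1-D flow in series ⇒ the Darcy flux q is identical in every zone and the zone head losses add (resistances L/K in series).
Σ(L/K) = 700/0.484 + 188/19.5 + 308/67.4 = 1446 + 9.641 + 4.570 = 1460 d
q = ΔH / Σ(L/K) = 10.2 / 1460 = 0.006984 m/d (same in every zone)
Zone A: v = q/n = 0.006984/0.30 = 0.02328 m/d → t_A = 700/0.02328 = 30070 d
Zone B: v = q/n = 0.006984/0.35 = 0.01995 m/d → t_B = 188/0.01995 = 9422 d
Zone C: v = q/n = 0.006984/0.15 = 0.04656 m/d → t_C = 308/0.04656 = 6615 d
Total t = 30070 + 9422 + 6615 = 46110 d
   = 46110 / 365 = 126 yr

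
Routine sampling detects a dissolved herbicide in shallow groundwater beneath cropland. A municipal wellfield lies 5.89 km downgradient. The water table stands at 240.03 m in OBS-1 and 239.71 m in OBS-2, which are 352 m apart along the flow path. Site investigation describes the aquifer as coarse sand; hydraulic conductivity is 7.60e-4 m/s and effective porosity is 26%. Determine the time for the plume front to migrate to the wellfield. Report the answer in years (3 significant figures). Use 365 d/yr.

70.3 years

Hydraulic gradient i = (240.03 − 239.71) / 352 = 0.32 / 352 = 9.091e-4
K = 7.60e-4 m/s × 86400 s/d = 65.66 m/d
Specific discharge q = 65.66 × 9.091e-4 = 0.05969 m/d
Seepage velocity v = q / n = 0.05969 / 0.26 = 0.2296 m/d
L = 5.89 km = 5890 m
t = L / v = 5890 / 0.2296 = 25650 d
   = 25650 / 365 = 70.3 yr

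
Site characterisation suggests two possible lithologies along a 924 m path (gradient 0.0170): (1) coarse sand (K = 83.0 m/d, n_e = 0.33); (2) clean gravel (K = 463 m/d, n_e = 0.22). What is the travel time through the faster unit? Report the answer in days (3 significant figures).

25.8 days

Unit 1 (coarse sand): v = 83.0×0.017/0.33 = 4.276 m/d, t = 924/4.276 = 216.1 d
Unit 2 (clean gravel): v = 463×0.017/0.22 = 35.78 m/d, t = 924/35.78 = 25.83 d
Faster unit: t = 25.8 d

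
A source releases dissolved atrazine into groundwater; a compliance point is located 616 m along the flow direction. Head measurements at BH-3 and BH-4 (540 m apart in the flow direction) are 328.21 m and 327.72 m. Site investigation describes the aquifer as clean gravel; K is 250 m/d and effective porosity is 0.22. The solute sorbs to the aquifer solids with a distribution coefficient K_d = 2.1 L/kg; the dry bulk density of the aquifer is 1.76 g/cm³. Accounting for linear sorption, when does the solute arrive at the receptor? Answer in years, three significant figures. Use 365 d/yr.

Hydraulic gradient i = (328.21 − 327.72) / 540 = 0.49 / 540 = 9.074e-4
q = Ki = 250 × 9.074e-4 = 0.2269 m/d
Average linear velocity = 0.2269 / 0.22 = 1.031 m/d
Retardation R = 1 + ρ_b·K_d/n = 1 + 1.76×2.1/0.22 = 17.80
Contaminant velocity v_c = v/R = 1.031/17.80 = 0.05793 m/d
t = L/v_c = 616/0.05793 = 10630 d
   = 10630/365 = 29.1 yr

29.1 years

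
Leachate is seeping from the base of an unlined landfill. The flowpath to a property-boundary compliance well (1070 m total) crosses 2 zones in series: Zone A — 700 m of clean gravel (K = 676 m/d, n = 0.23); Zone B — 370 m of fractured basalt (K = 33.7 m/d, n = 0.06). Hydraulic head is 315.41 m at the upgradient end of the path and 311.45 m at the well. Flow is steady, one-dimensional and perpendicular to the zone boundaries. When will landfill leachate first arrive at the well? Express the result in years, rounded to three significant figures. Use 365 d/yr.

1.52 years

Total head drop ΔH = 315.41 − 311.45 = 3.96 m
Steady 1-D flow in series ⇒ the Darcy flux q is identical in every zone and the zone head losses add (resistances L/K in series).
Σ(L/K) = 700/676 + 370/33.7 = 1.036 + 10.98 = 12.01 d
q = ΔH / Σ(L/K) = 3.96 / 12.01 = 0.3296 m/d (same in every zone)
Zone A: v = q/n = 0.3296/0.23 = 1.433 m/d → t_A = 700/1.433 = 488.5 d
Zone B: v = q/n = 0.3296/0.06 = 5.493 m/d → t_B = 370/5.493 = 67.36 d
Total t = 488.5 + 67.36 = 555.8 d
   = 555.8 / 365 = 1.52 yr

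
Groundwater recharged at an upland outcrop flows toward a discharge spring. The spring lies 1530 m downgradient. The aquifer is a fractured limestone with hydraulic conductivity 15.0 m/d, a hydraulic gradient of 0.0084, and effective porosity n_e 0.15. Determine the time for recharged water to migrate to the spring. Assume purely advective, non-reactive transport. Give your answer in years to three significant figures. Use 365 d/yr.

4.99 years

Specific discharge q = 15.0 × 0.0084 = 0.1260 m/d
Average linear velocity = 0.1260 / 0.15 = 0.8400 m/d
t = L / v = 1530 / 0.8400 = 1821 d
   = 1821 / 365 = 4.99 yr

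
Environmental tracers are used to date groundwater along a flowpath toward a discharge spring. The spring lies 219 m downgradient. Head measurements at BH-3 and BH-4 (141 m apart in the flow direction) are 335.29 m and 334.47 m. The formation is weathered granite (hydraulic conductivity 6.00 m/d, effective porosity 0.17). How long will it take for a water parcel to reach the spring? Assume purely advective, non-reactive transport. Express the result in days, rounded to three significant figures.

1070 days

Hydraulic gradient i = (335.29 − 334.47) / 141 = 0.82 / 141 = 0.005816
Specific discharge q = 6.00 × 0.005816 = 0.03489 m/d
v_s = q/n_e = 0.03489/0.17 = 0.2053 m/d
t = L / v = 219 / 0.2053 = 1067 d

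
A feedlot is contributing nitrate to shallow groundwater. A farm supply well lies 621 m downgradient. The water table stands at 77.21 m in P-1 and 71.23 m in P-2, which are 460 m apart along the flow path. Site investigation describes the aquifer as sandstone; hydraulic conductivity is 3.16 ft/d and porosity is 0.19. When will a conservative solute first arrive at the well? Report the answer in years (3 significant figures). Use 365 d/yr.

Hydraulic gradient i = (77.21 − 71.23) / 460 = 5.98 / 460 = 0.01300
K = 3.16 ft/d × 0.3048 = 0.9632 m/d
Specific discharge q = 0.9632 × 0.01300 = 0.01252 m/d
Average linear velocity = 0.01252 / 0.19 = 0.06590 m/d
t = L / v = 621 / 0.06590 = 9423 d
   = 9423 / 365 = 25.8 yr

25.8 years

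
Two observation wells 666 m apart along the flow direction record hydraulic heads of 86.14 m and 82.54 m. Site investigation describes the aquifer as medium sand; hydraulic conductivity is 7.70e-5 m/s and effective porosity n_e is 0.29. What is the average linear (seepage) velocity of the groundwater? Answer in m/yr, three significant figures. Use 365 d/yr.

45.3 m/yr

Hydraulic gradient i = (86.14 − 82.54) / 666 = 3.60 / 666 = 0.005405
K = 7.70e-5 m/s × 86400 s/d = 6.653 m/d
Darcy flux q = K·i = 6.653 × 0.005405 = 0.03596 m/d
Seepage velocity v = q / n = 0.03596 / 0.29 = 0.1240 m/d
   = 0.1240 × 365 = 45.3 m/yr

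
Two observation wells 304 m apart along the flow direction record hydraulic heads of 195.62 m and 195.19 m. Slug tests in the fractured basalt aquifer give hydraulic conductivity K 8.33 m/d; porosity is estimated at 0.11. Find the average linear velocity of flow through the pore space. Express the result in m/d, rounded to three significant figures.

Hydraulic gradient i = (195.62 − 195.19) / 304 = 0.43 / 304 = 0.001414
Darcy flux q = K·i = 8.33 × 0.001414 = 0.01178 m/d
v_s = q/n_e = 0.01178/0.11 = 0.1071 m/d

0.107 m/d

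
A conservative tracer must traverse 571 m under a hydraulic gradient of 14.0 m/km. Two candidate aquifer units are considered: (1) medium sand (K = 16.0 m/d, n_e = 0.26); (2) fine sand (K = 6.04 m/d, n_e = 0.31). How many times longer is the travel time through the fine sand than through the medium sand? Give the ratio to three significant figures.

3.16

Unit 1 (medium sand): v = 16.0×0.014/0.26 = 0.8615 m/d, t = 571/0.8615 = 662.8 d
Unit 2 (fine sand): v = 6.04×0.014/0.31 = 0.2728 m/d, t = 571/0.2728 = 2093 d
t(fine sand) / t(medium sand) = 2093/662.8 = 3.16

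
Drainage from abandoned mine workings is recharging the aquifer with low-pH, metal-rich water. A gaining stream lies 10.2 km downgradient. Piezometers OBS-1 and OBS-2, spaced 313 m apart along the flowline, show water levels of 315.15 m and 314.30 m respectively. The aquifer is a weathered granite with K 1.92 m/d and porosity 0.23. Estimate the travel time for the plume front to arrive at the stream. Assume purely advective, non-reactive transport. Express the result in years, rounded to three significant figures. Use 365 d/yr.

Hydraulic gradient i = (315.15 − 314.30) / 313 = 0.85 / 313 = 0.002716
q = Ki = 1.92 × 0.002716 = 0.005214 m/d
Seepage velocity v = q / n = 0.005214 / 0.23 = 0.02267 m/d
L = 10.2 km = 10200 m
t = L / v = 10200 / 0.02267 = 449900 d
   = 449900 / 365 = 1230 yr

1230 years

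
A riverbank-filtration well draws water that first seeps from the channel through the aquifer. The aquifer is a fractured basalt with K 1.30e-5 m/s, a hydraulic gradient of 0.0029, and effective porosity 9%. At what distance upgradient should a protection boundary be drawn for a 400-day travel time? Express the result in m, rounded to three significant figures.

14.5 m

K = 1.30e-5 m/s × 86400 s/d = 1.123 m/d
Specific discharge q = 1.123 × 0.0029 = 0.003257 m/d
v = Ki/n = 1.123·0.0029/0.09 = 0.03619 m/d
L = v × T = 0.03619 × 400 = 14.48 m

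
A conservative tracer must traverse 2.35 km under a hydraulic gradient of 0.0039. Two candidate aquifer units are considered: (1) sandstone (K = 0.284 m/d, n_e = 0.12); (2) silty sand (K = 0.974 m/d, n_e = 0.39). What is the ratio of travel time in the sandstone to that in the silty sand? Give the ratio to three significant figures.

Unit 1 (sandstone): v = 0.284×0.0039/0.12 = 0.009230 m/d, t = 2350/0.009230 = 254600 d
Unit 2 (silty sand): v = 0.974×0.0039/0.39 = 0.009740 m/d, t = 2350/0.009740 = 241300 d
t(sandstone) / t(silty sand) = 254600/241300 = 1.06

1.06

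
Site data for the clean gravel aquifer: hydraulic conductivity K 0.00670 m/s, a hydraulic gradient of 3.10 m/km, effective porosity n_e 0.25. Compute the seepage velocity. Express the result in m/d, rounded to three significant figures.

K = 0.00670 m/s × 86400 s/d = 578.9 m/d
Specific discharge q = 578.9 × 0.0031 = 1.795 m/d
v = Ki/n = 578.9·0.0031/0.25 = 7.178 m/d

7.18 m/d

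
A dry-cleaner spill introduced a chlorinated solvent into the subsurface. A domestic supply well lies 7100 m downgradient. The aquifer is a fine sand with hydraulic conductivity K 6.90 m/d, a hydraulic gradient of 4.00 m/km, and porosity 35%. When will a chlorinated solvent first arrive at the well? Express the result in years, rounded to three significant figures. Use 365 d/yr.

q = Ki = 6.90 × 0.0040 = 0.02760 m/d
v = Ki/n = 6.90·0.0040/0.35 = 0.07886 m/d
t = L / v = 7100 / 0.07886 = 90040 d
   = 90040 / 365 = 247 yr

247 years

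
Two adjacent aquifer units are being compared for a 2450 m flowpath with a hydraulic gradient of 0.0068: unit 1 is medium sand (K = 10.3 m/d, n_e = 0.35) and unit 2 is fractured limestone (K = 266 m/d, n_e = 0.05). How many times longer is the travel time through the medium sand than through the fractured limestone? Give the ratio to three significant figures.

181

Unit 1 (medium sand): v = 10.3×0.0068/0.35 = 0.2001 m/d, t = 2450/0.2001 = 12240 d
Unit 2 (fractured limestone): v = 266×0.0068/0.05 = 36.18 m/d, t = 2450/36.18 = 67.72 d
t(medium sand) / t(fractured limestone) = 12240/67.72 = 181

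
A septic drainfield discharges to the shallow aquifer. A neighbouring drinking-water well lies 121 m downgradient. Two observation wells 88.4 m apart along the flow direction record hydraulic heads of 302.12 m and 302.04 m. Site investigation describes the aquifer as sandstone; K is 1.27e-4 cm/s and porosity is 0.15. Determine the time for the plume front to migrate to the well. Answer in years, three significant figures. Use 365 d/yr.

Hydraulic gradient i = (302.12 − 302.04) / 88.4 = 0.08 / 88.4 = 9.050e-4
K = 1.27e-4 cm/s × 864 = 0.1097 m/d
Darcy flux q = K·i = 0.1097 × 9.050e-4 = 9.930e-5 m/d
Average linear velocity = 9.930e-5 / 0.15 = 6.620e-4 m/d
t = L / v = 121 / 6.620e-4 = 182800 d
   = 182800 / 365 = 501 yr

501 years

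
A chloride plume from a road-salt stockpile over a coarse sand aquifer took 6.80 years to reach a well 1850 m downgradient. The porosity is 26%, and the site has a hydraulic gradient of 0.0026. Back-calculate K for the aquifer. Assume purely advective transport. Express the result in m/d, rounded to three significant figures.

74.5 m/d

t = 6.80 years = 2482 d
v = L / t = 1850 / 2482 = 0.7454 m/d
K = v · n / i = 0.7454 × 0.26 / 0.0026 = 74.5 m/d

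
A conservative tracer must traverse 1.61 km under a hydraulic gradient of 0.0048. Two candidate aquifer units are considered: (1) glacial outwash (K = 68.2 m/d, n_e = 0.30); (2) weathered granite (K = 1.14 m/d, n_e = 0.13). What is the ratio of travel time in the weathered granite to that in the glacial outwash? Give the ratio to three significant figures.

Unit 1 (glacial outwash): v = 68.2×0.0048/0.30 = 1.091 m/d, t = 1610/1.091 = 1475 d
Unit 2 (weathered granite): v = 1.14×0.0048/0.13 = 0.04209 m/d, t = 1610/0.04209 = 38250 d
t(weathered granite) / t(glacial outwash) = 38250/1475 = 25.9

25.9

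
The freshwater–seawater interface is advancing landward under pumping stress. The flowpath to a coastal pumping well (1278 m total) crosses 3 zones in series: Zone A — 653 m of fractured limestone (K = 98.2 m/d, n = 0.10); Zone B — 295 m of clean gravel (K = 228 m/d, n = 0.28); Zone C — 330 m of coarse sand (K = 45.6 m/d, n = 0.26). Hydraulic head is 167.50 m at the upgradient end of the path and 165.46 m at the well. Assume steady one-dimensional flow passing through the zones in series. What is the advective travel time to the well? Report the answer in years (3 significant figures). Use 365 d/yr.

Total head drop ΔH = 167.50 − 165.46 = 2.04 m
Steady 1-D flow in series ⇒ the Darcy flux q is identical in every zone and the zone head losses add (resistances L/K in series).
Σ(L/K) = 653/98.2 + 295/228 + 330/45.6 = 6.650 + 1.294 + 7.237 = 15.18 d
q = ΔH / Σ(L/K) = 2.04 / 15.18 = 0.1344 m/d (same in every zone)
Zone A: v = q/n = 0.1344/0.10 = 1.344 m/d → t_A = 653/1.344 = 485.9 d
Zone B: v = q/n = 0.1344/0.28 = 0.4799 m/d → t_B = 295/0.4799 = 614.7 d
Zone C: v = q/n = 0.1344/0.26 = 0.5169 m/d → t_C = 330/0.5169 = 638.5 d
Total t = 485.9 + 614.7 + 638.5 = 1739 d
   = 1739 / 365 = 4.76 yr

4.76 years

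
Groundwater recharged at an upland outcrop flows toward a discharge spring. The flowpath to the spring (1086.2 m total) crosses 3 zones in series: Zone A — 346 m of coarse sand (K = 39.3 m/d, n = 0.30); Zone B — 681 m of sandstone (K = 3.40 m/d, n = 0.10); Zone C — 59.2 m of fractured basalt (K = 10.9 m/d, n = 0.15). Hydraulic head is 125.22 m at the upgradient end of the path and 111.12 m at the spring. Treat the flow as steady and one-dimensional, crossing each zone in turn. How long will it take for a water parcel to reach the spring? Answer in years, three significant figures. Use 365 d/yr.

7.54 years

Total head drop ΔH = 125.22 − 111.12 = 14.10 m
Steady 1-D flow in series ⇒ the Darcy flux q is identical in every zone and the zone head losses add (resistances L/K in series).
Σ(L/K) = 346/39.3 + 681/3.40 + 59.2/10.9 = 8.804 + 200.3 + 5.431 = 214.5 d
q = ΔH / Σ(L/K) = 14.10 / 214.5 = 0.06573 m/d (same in every zone)
Zone A: v = q/n = 0.06573/0.30 = 0.2191 m/d → t_A = 346/0.2191 = 1579 d
Zone B: v = q/n = 0.06573/0.10 = 0.6573 m/d → t_B = 681/0.6573 = 1036 d
Zone C: v = q/n = 0.06573/0.15 = 0.4382 m/d → t_C = 59.2/0.4382 = 135.1 d
Total t = 1579 + 1036 + 135.1 = 2751 d
   = 2751 / 365 = 7.54 yr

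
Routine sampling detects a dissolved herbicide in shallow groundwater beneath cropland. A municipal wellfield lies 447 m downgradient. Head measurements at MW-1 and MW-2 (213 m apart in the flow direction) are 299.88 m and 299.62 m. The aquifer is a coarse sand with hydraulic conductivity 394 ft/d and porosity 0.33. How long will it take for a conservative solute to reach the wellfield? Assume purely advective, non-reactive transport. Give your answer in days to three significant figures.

Hydraulic gradient i = (299.88 − 299.62) / 213 = 0.26 / 213 = 0.001221
K = 394 ft/d × 0.3048 = 120.1 m/d
Darcy flux q = K·i = 120.1 × 0.001221 = 0.1466 m/d
v = Ki/n = 120.1·0.001221/0.33 = 0.4442 m/d
t = L / v = 447 / 0.4442 = 1006 d

1010 days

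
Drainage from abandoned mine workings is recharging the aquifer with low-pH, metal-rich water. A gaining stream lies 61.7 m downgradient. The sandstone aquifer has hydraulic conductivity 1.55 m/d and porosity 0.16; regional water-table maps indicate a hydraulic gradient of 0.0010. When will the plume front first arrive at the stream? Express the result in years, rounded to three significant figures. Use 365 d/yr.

17.4 years

q = Ki = 1.55 × 0.0010 = 0.001550 m/d
v = Ki/n = 1.55·0.0010/0.16 = 0.009688 m/d
t = L / v = 61.7 / 0.009688 = 6369 d
   = 6369 / 365 = 17.4 yr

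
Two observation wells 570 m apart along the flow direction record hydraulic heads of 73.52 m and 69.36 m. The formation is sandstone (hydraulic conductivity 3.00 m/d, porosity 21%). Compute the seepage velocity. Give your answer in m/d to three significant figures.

0.104 m/d

Hydraulic gradient i = (73.52 − 69.36) / 570 = 4.16 / 570 = 0.007298
Darcy flux q = K·i = 3.00 × 0.007298 = 0.02189 m/d
v_s = q/n_e = 0.02189/0.21 = 0.1043 m/d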